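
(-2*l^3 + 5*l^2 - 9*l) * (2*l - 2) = -4*l^4 + 14*l^3 - 28*l^2 + 18*l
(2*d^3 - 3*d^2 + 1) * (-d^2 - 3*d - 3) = -2*d^5 - 3*d^4 + 3*d^3 + 8*d^2 - 3*d - 3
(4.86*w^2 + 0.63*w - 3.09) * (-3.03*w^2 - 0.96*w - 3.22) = -14.7258*w^4 - 6.5745*w^3 - 6.8913*w^2 + 0.9378*w + 9.9498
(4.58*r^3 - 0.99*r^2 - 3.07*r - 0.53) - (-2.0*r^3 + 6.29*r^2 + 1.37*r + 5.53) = 6.58*r^3 - 7.28*r^2 - 4.44*r - 6.06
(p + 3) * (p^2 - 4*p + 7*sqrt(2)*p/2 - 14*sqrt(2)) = p^3 - p^2 + 7*sqrt(2)*p^2/2 - 12*p - 7*sqrt(2)*p/2 - 42*sqrt(2)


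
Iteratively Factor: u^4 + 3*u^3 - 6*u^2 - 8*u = (u + 4)*(u^3 - u^2 - 2*u) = (u + 1)*(u + 4)*(u^2 - 2*u) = u*(u + 1)*(u + 4)*(u - 2)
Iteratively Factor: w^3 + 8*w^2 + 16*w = (w)*(w^2 + 8*w + 16) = w*(w + 4)*(w + 4)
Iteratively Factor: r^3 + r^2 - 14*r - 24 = (r + 3)*(r^2 - 2*r - 8) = (r + 2)*(r + 3)*(r - 4)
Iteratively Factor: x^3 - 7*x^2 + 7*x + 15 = (x - 5)*(x^2 - 2*x - 3) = (x - 5)*(x + 1)*(x - 3)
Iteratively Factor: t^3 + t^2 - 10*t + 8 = (t - 1)*(t^2 + 2*t - 8) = (t - 2)*(t - 1)*(t + 4)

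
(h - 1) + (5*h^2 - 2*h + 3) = 5*h^2 - h + 2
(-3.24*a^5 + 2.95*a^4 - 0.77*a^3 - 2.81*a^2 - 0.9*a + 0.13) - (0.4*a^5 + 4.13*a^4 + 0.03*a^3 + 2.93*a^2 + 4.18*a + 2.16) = -3.64*a^5 - 1.18*a^4 - 0.8*a^3 - 5.74*a^2 - 5.08*a - 2.03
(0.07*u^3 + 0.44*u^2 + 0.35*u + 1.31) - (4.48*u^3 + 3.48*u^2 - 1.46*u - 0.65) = -4.41*u^3 - 3.04*u^2 + 1.81*u + 1.96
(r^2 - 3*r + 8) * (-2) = -2*r^2 + 6*r - 16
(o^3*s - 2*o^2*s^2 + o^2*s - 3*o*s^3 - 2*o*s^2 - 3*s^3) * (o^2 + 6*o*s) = o^5*s + 4*o^4*s^2 + o^4*s - 15*o^3*s^3 + 4*o^3*s^2 - 18*o^2*s^4 - 15*o^2*s^3 - 18*o*s^4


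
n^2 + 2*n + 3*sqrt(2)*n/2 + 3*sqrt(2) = (n + 2)*(n + 3*sqrt(2)/2)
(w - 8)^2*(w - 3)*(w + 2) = w^4 - 17*w^3 + 74*w^2 + 32*w - 384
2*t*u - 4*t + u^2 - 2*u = (2*t + u)*(u - 2)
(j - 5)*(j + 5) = j^2 - 25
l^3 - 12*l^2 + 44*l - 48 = (l - 6)*(l - 4)*(l - 2)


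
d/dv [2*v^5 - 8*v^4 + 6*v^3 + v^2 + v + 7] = 10*v^4 - 32*v^3 + 18*v^2 + 2*v + 1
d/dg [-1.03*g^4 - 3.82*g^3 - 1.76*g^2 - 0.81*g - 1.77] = -4.12*g^3 - 11.46*g^2 - 3.52*g - 0.81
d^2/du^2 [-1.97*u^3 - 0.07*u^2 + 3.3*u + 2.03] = -11.82*u - 0.14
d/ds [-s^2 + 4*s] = 4 - 2*s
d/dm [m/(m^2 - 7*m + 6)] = (6 - m^2)/(m^4 - 14*m^3 + 61*m^2 - 84*m + 36)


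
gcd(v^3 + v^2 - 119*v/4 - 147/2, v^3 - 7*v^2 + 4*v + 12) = v - 6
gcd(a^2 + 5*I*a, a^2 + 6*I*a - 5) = a + 5*I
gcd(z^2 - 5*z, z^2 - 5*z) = z^2 - 5*z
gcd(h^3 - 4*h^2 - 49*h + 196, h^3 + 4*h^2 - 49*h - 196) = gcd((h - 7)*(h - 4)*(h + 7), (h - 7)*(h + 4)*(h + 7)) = h^2 - 49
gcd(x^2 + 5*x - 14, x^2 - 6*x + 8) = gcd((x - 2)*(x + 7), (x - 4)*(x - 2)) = x - 2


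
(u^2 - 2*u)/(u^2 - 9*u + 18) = u*(u - 2)/(u^2 - 9*u + 18)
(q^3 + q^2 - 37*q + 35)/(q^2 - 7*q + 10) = (q^2 + 6*q - 7)/(q - 2)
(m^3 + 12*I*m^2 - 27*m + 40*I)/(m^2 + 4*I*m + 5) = m + 8*I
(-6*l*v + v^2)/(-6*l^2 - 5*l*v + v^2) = v/(l + v)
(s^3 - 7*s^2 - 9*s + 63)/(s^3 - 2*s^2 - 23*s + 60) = (s^2 - 4*s - 21)/(s^2 + s - 20)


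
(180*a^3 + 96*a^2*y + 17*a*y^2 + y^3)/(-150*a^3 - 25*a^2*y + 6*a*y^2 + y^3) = (6*a + y)/(-5*a + y)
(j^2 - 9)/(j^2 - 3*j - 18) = (j - 3)/(j - 6)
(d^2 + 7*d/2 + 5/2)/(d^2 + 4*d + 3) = (d + 5/2)/(d + 3)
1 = 1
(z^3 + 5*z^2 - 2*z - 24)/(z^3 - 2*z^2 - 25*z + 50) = (z^2 + 7*z + 12)/(z^2 - 25)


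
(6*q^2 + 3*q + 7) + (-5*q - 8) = 6*q^2 - 2*q - 1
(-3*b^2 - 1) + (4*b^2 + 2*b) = b^2 + 2*b - 1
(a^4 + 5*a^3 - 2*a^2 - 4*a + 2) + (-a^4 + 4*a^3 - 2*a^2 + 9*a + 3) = 9*a^3 - 4*a^2 + 5*a + 5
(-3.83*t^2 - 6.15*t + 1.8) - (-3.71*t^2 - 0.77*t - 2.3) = -0.12*t^2 - 5.38*t + 4.1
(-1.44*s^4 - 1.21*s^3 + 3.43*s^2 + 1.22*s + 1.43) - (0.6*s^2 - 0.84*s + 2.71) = -1.44*s^4 - 1.21*s^3 + 2.83*s^2 + 2.06*s - 1.28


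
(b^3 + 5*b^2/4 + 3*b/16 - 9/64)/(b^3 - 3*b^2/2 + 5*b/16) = (16*b^2 + 24*b + 9)/(4*b*(4*b - 5))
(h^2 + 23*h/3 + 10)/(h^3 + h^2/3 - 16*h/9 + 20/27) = 9*(h + 6)/(9*h^2 - 12*h + 4)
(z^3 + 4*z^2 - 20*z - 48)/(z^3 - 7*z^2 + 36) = (z^2 + 2*z - 24)/(z^2 - 9*z + 18)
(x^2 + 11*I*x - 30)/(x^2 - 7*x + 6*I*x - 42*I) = (x + 5*I)/(x - 7)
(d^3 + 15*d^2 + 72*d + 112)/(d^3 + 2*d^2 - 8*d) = (d^2 + 11*d + 28)/(d*(d - 2))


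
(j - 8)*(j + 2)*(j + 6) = j^3 - 52*j - 96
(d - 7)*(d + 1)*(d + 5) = d^3 - d^2 - 37*d - 35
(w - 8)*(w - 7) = w^2 - 15*w + 56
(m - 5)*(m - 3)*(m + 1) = m^3 - 7*m^2 + 7*m + 15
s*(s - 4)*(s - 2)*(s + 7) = s^4 + s^3 - 34*s^2 + 56*s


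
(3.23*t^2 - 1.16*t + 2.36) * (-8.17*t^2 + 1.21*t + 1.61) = -26.3891*t^4 + 13.3855*t^3 - 15.4845*t^2 + 0.988*t + 3.7996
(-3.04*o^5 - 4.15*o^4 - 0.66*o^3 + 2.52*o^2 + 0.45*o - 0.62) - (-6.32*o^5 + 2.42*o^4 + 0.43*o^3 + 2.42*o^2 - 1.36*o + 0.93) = 3.28*o^5 - 6.57*o^4 - 1.09*o^3 + 0.1*o^2 + 1.81*o - 1.55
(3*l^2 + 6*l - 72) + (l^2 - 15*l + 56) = 4*l^2 - 9*l - 16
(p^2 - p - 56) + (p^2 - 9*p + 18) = 2*p^2 - 10*p - 38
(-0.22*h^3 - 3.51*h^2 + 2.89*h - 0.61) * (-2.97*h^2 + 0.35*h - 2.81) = 0.6534*h^5 + 10.3477*h^4 - 9.1936*h^3 + 12.6863*h^2 - 8.3344*h + 1.7141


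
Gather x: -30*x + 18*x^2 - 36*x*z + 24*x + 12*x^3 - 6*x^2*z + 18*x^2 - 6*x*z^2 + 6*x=12*x^3 + x^2*(36 - 6*z) + x*(-6*z^2 - 36*z)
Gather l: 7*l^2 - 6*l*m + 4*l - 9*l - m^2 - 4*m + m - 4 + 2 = 7*l^2 + l*(-6*m - 5) - m^2 - 3*m - 2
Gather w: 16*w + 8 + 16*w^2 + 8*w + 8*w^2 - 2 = 24*w^2 + 24*w + 6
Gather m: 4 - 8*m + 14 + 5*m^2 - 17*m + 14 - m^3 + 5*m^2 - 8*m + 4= -m^3 + 10*m^2 - 33*m + 36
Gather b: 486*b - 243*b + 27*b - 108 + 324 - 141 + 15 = 270*b + 90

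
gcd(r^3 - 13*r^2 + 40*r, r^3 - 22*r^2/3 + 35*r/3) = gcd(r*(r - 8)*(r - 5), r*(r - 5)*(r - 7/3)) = r^2 - 5*r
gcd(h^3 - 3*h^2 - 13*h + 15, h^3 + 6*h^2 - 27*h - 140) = h - 5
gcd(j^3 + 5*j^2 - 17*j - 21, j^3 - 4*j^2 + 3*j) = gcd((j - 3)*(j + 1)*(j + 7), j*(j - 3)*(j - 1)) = j - 3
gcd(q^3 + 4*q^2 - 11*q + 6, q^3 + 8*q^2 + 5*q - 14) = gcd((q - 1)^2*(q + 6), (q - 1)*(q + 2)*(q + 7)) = q - 1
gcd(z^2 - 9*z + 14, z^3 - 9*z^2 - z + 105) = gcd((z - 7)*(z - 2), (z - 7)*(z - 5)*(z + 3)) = z - 7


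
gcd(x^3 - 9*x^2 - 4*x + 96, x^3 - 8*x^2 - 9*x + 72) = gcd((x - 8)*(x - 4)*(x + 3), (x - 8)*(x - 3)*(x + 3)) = x^2 - 5*x - 24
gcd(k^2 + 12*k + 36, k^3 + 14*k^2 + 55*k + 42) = k + 6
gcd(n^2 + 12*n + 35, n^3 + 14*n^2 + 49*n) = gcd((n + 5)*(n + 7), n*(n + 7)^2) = n + 7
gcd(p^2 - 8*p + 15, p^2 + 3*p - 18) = p - 3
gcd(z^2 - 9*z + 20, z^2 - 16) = z - 4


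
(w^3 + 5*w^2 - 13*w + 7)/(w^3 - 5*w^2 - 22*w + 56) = (w^3 + 5*w^2 - 13*w + 7)/(w^3 - 5*w^2 - 22*w + 56)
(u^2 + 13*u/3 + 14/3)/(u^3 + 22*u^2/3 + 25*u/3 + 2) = (3*u^2 + 13*u + 14)/(3*u^3 + 22*u^2 + 25*u + 6)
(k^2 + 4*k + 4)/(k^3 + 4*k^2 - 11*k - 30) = (k + 2)/(k^2 + 2*k - 15)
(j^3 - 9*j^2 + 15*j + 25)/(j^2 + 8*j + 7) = (j^2 - 10*j + 25)/(j + 7)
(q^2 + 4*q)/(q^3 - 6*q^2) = (q + 4)/(q*(q - 6))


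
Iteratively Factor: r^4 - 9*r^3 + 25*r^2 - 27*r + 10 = (r - 2)*(r^3 - 7*r^2 + 11*r - 5) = (r - 5)*(r - 2)*(r^2 - 2*r + 1) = (r - 5)*(r - 2)*(r - 1)*(r - 1)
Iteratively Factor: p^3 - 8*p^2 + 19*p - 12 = (p - 4)*(p^2 - 4*p + 3) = (p - 4)*(p - 1)*(p - 3)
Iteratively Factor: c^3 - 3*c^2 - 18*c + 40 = (c + 4)*(c^2 - 7*c + 10) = (c - 2)*(c + 4)*(c - 5)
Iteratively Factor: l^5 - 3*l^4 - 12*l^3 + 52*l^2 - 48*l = (l)*(l^4 - 3*l^3 - 12*l^2 + 52*l - 48) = l*(l - 3)*(l^3 - 12*l + 16) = l*(l - 3)*(l - 2)*(l^2 + 2*l - 8) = l*(l - 3)*(l - 2)*(l + 4)*(l - 2)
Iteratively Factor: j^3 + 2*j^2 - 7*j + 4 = (j + 4)*(j^2 - 2*j + 1) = (j - 1)*(j + 4)*(j - 1)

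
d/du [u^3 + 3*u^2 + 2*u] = 3*u^2 + 6*u + 2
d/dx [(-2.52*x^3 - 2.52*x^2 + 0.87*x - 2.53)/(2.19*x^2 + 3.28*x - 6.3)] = (-5.5188*x^4 - 16.5312*x^3 + 37.4571*x^2 + 42.8334*x + 2.8174)/(4.7961*x^4 + 14.3664*x^3 - 16.8356*x^2 - 41.328*x + 39.69)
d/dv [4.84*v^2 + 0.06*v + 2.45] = 9.68*v + 0.06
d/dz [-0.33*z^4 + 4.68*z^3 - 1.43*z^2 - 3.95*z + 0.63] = -1.32*z^3 + 14.04*z^2 - 2.86*z - 3.95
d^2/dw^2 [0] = 0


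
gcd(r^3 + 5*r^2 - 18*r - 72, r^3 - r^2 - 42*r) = r + 6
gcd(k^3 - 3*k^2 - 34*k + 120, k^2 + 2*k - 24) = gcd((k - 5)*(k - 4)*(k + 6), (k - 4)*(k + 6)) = k^2 + 2*k - 24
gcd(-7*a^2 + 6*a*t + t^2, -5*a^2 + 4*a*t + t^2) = -a + t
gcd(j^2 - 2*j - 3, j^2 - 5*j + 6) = j - 3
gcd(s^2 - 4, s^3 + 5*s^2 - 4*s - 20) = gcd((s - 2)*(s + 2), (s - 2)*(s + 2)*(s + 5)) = s^2 - 4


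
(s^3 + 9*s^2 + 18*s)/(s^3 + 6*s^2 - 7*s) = (s^2 + 9*s + 18)/(s^2 + 6*s - 7)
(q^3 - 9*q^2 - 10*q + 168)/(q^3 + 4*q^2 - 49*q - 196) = (q - 6)/(q + 7)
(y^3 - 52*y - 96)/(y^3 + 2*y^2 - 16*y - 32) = (y^2 - 2*y - 48)/(y^2 - 16)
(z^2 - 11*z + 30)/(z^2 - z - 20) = (z - 6)/(z + 4)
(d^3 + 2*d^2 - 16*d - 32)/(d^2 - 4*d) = d + 6 + 8/d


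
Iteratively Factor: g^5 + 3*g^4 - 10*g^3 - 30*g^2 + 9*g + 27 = (g - 1)*(g^4 + 4*g^3 - 6*g^2 - 36*g - 27) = (g - 1)*(g + 3)*(g^3 + g^2 - 9*g - 9) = (g - 1)*(g + 1)*(g + 3)*(g^2 - 9) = (g - 1)*(g + 1)*(g + 3)^2*(g - 3)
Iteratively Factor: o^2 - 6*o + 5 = (o - 1)*(o - 5)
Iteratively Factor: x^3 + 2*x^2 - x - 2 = (x + 1)*(x^2 + x - 2) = (x - 1)*(x + 1)*(x + 2)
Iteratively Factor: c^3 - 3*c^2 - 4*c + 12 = (c + 2)*(c^2 - 5*c + 6) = (c - 2)*(c + 2)*(c - 3)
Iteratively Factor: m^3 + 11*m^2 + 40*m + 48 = (m + 3)*(m^2 + 8*m + 16) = (m + 3)*(m + 4)*(m + 4)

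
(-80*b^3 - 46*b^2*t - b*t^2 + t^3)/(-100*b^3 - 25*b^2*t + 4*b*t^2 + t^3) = (-16*b^2 - 6*b*t + t^2)/(-20*b^2 - b*t + t^2)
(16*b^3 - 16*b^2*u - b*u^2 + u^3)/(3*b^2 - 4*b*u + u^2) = (-16*b^2 + u^2)/(-3*b + u)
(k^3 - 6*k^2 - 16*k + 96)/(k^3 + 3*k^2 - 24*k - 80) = (k^2 - 10*k + 24)/(k^2 - k - 20)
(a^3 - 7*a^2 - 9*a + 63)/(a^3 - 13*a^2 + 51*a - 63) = (a + 3)/(a - 3)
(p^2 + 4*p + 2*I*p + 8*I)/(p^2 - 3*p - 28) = (p + 2*I)/(p - 7)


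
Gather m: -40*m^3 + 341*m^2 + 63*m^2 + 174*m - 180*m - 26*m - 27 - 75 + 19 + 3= -40*m^3 + 404*m^2 - 32*m - 80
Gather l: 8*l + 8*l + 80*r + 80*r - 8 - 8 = 16*l + 160*r - 16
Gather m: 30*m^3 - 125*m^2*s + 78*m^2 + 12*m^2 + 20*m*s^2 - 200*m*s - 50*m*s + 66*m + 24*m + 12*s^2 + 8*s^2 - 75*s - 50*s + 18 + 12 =30*m^3 + m^2*(90 - 125*s) + m*(20*s^2 - 250*s + 90) + 20*s^2 - 125*s + 30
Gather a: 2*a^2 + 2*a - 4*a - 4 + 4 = 2*a^2 - 2*a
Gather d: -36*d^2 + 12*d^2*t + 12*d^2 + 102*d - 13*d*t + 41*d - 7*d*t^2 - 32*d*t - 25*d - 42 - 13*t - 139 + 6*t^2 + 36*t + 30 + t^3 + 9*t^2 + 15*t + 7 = d^2*(12*t - 24) + d*(-7*t^2 - 45*t + 118) + t^3 + 15*t^2 + 38*t - 144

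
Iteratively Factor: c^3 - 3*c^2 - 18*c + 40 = (c + 4)*(c^2 - 7*c + 10) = (c - 2)*(c + 4)*(c - 5)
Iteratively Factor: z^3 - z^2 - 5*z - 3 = (z + 1)*(z^2 - 2*z - 3) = (z + 1)^2*(z - 3)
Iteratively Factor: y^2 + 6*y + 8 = (y + 2)*(y + 4)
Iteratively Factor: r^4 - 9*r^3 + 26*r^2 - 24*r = (r)*(r^3 - 9*r^2 + 26*r - 24) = r*(r - 3)*(r^2 - 6*r + 8) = r*(r - 3)*(r - 2)*(r - 4)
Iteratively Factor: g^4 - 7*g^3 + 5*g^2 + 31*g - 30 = (g - 5)*(g^3 - 2*g^2 - 5*g + 6) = (g - 5)*(g - 1)*(g^2 - g - 6) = (g - 5)*(g - 3)*(g - 1)*(g + 2)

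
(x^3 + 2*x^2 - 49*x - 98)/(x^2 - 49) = x + 2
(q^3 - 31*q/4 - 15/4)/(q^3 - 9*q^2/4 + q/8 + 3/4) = 2*(2*q^2 - q - 15)/(4*q^2 - 11*q + 6)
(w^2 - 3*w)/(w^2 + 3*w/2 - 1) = 2*w*(w - 3)/(2*w^2 + 3*w - 2)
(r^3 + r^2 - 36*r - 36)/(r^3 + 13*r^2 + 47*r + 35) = (r^2 - 36)/(r^2 + 12*r + 35)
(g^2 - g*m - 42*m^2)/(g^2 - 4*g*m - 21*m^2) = (g + 6*m)/(g + 3*m)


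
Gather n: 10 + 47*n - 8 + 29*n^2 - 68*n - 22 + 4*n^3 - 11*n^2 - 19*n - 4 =4*n^3 + 18*n^2 - 40*n - 24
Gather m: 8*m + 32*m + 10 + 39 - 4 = 40*m + 45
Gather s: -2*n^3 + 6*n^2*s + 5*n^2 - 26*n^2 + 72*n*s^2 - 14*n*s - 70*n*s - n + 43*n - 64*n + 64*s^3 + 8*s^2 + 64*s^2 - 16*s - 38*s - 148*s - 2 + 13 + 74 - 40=-2*n^3 - 21*n^2 - 22*n + 64*s^3 + s^2*(72*n + 72) + s*(6*n^2 - 84*n - 202) + 45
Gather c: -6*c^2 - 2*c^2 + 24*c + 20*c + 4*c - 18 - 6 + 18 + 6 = -8*c^2 + 48*c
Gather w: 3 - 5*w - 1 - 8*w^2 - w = -8*w^2 - 6*w + 2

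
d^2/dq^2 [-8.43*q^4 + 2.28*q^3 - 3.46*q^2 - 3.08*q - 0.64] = -101.16*q^2 + 13.68*q - 6.92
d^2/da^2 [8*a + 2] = 0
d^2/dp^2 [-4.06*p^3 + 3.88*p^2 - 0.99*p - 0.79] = 7.76 - 24.36*p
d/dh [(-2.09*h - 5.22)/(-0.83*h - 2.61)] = (0.931509*h + 2.929203)/(0.83*h + 2.61)^3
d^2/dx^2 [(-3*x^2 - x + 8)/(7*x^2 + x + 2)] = 4*(-14*x^3 + 651*x^2 + 105*x - 57)/(343*x^6 + 147*x^5 + 315*x^4 + 85*x^3 + 90*x^2 + 12*x + 8)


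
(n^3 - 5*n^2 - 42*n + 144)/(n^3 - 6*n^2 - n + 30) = (n^2 - 2*n - 48)/(n^2 - 3*n - 10)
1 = 1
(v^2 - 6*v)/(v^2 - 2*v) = (v - 6)/(v - 2)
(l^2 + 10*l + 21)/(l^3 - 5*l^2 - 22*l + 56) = (l^2 + 10*l + 21)/(l^3 - 5*l^2 - 22*l + 56)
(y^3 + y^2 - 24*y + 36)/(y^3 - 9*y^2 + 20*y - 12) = (y^2 + 3*y - 18)/(y^2 - 7*y + 6)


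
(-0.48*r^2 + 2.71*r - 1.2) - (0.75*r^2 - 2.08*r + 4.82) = -1.23*r^2 + 4.79*r - 6.02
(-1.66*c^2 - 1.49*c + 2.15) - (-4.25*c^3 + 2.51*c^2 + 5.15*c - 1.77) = 4.25*c^3 - 4.17*c^2 - 6.64*c + 3.92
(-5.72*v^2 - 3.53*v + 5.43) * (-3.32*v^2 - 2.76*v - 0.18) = 18.9904*v^4 + 27.5068*v^3 - 7.2552*v^2 - 14.3514*v - 0.9774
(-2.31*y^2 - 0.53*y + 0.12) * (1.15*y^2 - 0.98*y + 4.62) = -2.6565*y^4 + 1.6543*y^3 - 10.0148*y^2 - 2.5662*y + 0.5544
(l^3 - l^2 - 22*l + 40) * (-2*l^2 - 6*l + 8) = -2*l^5 - 4*l^4 + 58*l^3 + 44*l^2 - 416*l + 320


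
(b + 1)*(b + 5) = b^2 + 6*b + 5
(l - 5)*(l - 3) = l^2 - 8*l + 15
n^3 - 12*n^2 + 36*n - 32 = (n - 8)*(n - 2)^2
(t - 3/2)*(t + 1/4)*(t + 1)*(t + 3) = t^4 + 11*t^3/4 - 19*t^2/8 - 21*t/4 - 9/8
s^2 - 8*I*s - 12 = (s - 6*I)*(s - 2*I)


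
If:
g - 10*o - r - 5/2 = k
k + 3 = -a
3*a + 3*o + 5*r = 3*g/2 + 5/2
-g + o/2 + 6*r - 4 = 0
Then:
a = 107*r/123 - 203/246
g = 776*r/123 - 520/123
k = -107*r/123 - 535/246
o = 76*r/123 - 56/123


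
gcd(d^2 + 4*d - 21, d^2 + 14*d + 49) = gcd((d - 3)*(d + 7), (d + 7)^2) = d + 7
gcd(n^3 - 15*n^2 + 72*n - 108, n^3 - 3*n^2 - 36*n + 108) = n^2 - 9*n + 18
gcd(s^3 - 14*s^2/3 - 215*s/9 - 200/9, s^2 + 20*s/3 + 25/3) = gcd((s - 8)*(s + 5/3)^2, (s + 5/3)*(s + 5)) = s + 5/3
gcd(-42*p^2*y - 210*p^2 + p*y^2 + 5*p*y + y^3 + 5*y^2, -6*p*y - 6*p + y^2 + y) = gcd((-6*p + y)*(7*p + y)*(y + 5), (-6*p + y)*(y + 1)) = -6*p + y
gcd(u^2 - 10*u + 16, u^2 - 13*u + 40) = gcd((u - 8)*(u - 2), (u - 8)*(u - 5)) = u - 8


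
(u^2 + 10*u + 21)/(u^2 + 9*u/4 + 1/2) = 4*(u^2 + 10*u + 21)/(4*u^2 + 9*u + 2)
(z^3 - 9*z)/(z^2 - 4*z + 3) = z*(z + 3)/(z - 1)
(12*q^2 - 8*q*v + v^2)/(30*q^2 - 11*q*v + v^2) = (2*q - v)/(5*q - v)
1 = 1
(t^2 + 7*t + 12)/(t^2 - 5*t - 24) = (t + 4)/(t - 8)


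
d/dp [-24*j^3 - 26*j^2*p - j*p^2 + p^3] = -26*j^2 - 2*j*p + 3*p^2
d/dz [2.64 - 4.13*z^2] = -8.26*z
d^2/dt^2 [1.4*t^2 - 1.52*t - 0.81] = 2.80000000000000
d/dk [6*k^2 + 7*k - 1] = 12*k + 7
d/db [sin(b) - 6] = cos(b)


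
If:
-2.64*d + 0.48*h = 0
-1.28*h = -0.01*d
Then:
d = 0.00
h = 0.00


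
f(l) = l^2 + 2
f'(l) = 2*l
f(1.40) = 3.96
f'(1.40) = 2.80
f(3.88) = 17.05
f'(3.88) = 7.76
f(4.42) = 21.54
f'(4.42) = 8.84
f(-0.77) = 2.59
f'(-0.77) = -1.54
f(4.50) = 22.25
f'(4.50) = 9.00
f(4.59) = 23.07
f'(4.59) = 9.18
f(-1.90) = 5.61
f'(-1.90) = -3.80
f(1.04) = 3.08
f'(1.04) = 2.08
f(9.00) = 83.00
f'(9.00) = 18.00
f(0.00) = 2.00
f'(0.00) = 0.00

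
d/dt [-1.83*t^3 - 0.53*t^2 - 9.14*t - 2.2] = -5.49*t^2 - 1.06*t - 9.14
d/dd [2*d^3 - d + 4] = 6*d^2 - 1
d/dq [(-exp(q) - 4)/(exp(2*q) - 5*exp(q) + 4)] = ((exp(q) + 4)*(2*exp(q) - 5) - exp(2*q) + 5*exp(q) - 4)*exp(q)/(exp(2*q) - 5*exp(q) + 4)^2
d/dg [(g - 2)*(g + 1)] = 2*g - 1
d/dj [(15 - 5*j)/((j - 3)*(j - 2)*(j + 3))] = 5*(2*j + 1)/((j - 2)^2*(j + 3)^2)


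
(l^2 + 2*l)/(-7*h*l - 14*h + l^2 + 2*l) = -l/(7*h - l)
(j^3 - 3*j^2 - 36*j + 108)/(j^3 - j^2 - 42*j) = (j^2 - 9*j + 18)/(j*(j - 7))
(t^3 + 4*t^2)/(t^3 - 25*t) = t*(t + 4)/(t^2 - 25)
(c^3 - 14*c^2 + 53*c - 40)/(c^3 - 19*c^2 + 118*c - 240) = (c - 1)/(c - 6)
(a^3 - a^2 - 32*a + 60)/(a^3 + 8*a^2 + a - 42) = (a^2 + a - 30)/(a^2 + 10*a + 21)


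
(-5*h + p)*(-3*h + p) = 15*h^2 - 8*h*p + p^2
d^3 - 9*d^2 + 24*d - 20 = (d - 5)*(d - 2)^2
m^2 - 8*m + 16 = (m - 4)^2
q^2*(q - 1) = q^3 - q^2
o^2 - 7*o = o*(o - 7)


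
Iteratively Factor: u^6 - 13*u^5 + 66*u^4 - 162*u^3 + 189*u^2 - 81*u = (u - 3)*(u^5 - 10*u^4 + 36*u^3 - 54*u^2 + 27*u) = (u - 3)^2*(u^4 - 7*u^3 + 15*u^2 - 9*u) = (u - 3)^2*(u - 1)*(u^3 - 6*u^2 + 9*u) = u*(u - 3)^2*(u - 1)*(u^2 - 6*u + 9) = u*(u - 3)^3*(u - 1)*(u - 3)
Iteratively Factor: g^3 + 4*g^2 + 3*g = (g + 3)*(g^2 + g) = g*(g + 3)*(g + 1)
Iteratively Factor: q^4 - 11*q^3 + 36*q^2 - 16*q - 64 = (q + 1)*(q^3 - 12*q^2 + 48*q - 64) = (q - 4)*(q + 1)*(q^2 - 8*q + 16) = (q - 4)^2*(q + 1)*(q - 4)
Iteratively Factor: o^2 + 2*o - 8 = (o - 2)*(o + 4)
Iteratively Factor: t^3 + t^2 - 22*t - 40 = (t + 4)*(t^2 - 3*t - 10) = (t - 5)*(t + 4)*(t + 2)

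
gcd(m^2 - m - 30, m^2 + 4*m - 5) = m + 5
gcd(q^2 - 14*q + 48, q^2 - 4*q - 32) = q - 8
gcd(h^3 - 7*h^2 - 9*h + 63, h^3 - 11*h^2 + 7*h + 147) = h^2 - 4*h - 21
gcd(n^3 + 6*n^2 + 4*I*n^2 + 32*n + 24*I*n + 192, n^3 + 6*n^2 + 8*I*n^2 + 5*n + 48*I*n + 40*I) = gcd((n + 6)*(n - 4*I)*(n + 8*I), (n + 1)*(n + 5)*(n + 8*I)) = n + 8*I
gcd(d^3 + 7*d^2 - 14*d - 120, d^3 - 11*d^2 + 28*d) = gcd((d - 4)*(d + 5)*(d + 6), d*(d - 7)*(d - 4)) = d - 4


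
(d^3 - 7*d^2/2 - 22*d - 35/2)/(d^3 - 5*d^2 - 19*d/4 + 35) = 2*(d^2 - 6*d - 7)/(2*d^2 - 15*d + 28)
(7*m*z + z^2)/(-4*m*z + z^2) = (7*m + z)/(-4*m + z)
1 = 1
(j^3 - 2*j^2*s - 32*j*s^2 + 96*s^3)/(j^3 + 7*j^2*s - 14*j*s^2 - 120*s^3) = (j - 4*s)/(j + 5*s)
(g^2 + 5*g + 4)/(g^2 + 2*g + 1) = (g + 4)/(g + 1)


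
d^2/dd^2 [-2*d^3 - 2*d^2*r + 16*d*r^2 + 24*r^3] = -12*d - 4*r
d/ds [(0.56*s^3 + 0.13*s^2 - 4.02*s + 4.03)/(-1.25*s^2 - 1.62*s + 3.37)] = (-0.7*s^4 - 1.8144*s^3 + 0.426*s^2 + 10.9512*s - 7.0188)/(1.5625*s^4 + 4.05*s^3 - 5.8006*s^2 - 10.9188*s + 11.3569)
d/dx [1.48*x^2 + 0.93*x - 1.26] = 2.96*x + 0.93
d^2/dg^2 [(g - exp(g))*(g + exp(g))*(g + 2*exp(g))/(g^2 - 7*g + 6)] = 2*(g^6*exp(g) - 2*g^5*exp(2*g) - 14*g^5*exp(g) - 9*g^4*exp(3*g) + 30*g^4*exp(2*g) + 47*g^4*exp(g) + 138*g^3*exp(3*g) - 137*g^3*exp(2*g) + 52*g^3*exp(g) + 43*g^3 - 681*g^2*exp(3*g) + 168*g^2*exp(2*g) - 252*g^2*exp(g) - 126*g^2 + 1164*g*exp(3*g) + 30*g*exp(2*g) + 144*g*exp(g) + 108*g - 662*exp(3*g) - 114*exp(2*g) + 72*exp(g))/(g^6 - 21*g^5 + 165*g^4 - 595*g^3 + 990*g^2 - 756*g + 216)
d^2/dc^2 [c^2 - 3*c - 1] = 2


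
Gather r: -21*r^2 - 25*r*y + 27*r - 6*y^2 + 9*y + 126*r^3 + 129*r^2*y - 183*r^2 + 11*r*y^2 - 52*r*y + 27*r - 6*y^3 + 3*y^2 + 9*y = 126*r^3 + r^2*(129*y - 204) + r*(11*y^2 - 77*y + 54) - 6*y^3 - 3*y^2 + 18*y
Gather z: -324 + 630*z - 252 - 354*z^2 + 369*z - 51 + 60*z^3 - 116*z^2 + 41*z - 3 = 60*z^3 - 470*z^2 + 1040*z - 630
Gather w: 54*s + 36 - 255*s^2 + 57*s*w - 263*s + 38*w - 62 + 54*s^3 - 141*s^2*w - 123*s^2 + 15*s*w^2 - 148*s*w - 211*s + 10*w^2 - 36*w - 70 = 54*s^3 - 378*s^2 - 420*s + w^2*(15*s + 10) + w*(-141*s^2 - 91*s + 2) - 96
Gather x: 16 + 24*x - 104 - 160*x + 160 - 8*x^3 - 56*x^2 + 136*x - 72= -8*x^3 - 56*x^2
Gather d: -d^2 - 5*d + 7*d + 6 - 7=-d^2 + 2*d - 1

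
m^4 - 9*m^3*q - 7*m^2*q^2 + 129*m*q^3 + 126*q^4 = (m - 7*q)*(m - 6*q)*(m + q)*(m + 3*q)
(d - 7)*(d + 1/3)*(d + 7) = d^3 + d^2/3 - 49*d - 49/3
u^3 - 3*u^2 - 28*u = u*(u - 7)*(u + 4)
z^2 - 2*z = z*(z - 2)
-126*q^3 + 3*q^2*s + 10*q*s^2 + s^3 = (-3*q + s)*(6*q + s)*(7*q + s)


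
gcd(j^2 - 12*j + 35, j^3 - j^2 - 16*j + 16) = 1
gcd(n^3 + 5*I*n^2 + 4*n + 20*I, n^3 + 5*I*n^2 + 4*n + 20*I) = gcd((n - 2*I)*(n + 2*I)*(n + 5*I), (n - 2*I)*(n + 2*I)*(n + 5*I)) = n^3 + 5*I*n^2 + 4*n + 20*I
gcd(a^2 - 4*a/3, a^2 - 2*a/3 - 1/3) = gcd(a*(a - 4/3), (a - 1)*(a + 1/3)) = 1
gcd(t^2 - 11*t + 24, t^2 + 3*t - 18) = t - 3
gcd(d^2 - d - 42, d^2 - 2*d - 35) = d - 7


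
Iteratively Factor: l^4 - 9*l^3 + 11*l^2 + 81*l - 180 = (l - 5)*(l^3 - 4*l^2 - 9*l + 36) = (l - 5)*(l + 3)*(l^2 - 7*l + 12) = (l - 5)*(l - 3)*(l + 3)*(l - 4)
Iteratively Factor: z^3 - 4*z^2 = (z - 4)*(z^2) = z*(z - 4)*(z)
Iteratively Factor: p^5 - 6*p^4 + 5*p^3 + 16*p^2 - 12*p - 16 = (p + 1)*(p^4 - 7*p^3 + 12*p^2 + 4*p - 16) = (p - 2)*(p + 1)*(p^3 - 5*p^2 + 2*p + 8) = (p - 4)*(p - 2)*(p + 1)*(p^2 - p - 2) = (p - 4)*(p - 2)*(p + 1)^2*(p - 2)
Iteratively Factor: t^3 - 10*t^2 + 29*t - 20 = (t - 4)*(t^2 - 6*t + 5) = (t - 4)*(t - 1)*(t - 5)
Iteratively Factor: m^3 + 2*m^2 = (m + 2)*(m^2) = m*(m + 2)*(m)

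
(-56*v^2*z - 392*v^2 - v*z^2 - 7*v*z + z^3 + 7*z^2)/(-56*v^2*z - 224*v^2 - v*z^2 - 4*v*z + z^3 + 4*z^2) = (z + 7)/(z + 4)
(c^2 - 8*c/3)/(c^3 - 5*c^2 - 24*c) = (8/3 - c)/(-c^2 + 5*c + 24)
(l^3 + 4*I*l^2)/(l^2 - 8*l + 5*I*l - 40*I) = l^2*(l + 4*I)/(l^2 + l*(-8 + 5*I) - 40*I)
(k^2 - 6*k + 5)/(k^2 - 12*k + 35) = (k - 1)/(k - 7)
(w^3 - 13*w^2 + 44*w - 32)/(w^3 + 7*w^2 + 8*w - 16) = (w^2 - 12*w + 32)/(w^2 + 8*w + 16)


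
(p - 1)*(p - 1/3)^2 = p^3 - 5*p^2/3 + 7*p/9 - 1/9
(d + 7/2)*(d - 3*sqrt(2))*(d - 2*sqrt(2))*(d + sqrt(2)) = d^4 - 4*sqrt(2)*d^3 + 7*d^3/2 - 14*sqrt(2)*d^2 + 2*d^2 + 7*d + 12*sqrt(2)*d + 42*sqrt(2)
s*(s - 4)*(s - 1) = s^3 - 5*s^2 + 4*s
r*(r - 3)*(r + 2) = r^3 - r^2 - 6*r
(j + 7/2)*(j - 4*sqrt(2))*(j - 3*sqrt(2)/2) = j^3 - 11*sqrt(2)*j^2/2 + 7*j^2/2 - 77*sqrt(2)*j/4 + 12*j + 42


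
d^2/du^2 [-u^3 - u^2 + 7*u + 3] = -6*u - 2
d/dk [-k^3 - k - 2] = -3*k^2 - 1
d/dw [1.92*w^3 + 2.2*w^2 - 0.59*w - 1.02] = 5.76*w^2 + 4.4*w - 0.59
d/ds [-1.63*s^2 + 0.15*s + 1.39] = 0.15 - 3.26*s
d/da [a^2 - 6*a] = 2*a - 6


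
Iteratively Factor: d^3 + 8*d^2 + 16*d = (d + 4)*(d^2 + 4*d) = d*(d + 4)*(d + 4)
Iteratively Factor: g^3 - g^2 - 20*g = (g)*(g^2 - g - 20) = g*(g + 4)*(g - 5)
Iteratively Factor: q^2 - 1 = (q + 1)*(q - 1)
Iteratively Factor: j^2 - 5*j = (j)*(j - 5)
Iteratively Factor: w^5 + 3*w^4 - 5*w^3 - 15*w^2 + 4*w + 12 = (w - 2)*(w^4 + 5*w^3 + 5*w^2 - 5*w - 6) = (w - 2)*(w + 3)*(w^3 + 2*w^2 - w - 2) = (w - 2)*(w + 1)*(w + 3)*(w^2 + w - 2) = (w - 2)*(w - 1)*(w + 1)*(w + 3)*(w + 2)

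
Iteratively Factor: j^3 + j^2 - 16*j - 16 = (j + 1)*(j^2 - 16) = (j - 4)*(j + 1)*(j + 4)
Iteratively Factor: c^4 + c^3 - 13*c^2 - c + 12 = (c - 3)*(c^3 + 4*c^2 - c - 4) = (c - 3)*(c + 1)*(c^2 + 3*c - 4) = (c - 3)*(c - 1)*(c + 1)*(c + 4)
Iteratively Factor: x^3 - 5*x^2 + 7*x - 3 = (x - 1)*(x^2 - 4*x + 3) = (x - 1)^2*(x - 3)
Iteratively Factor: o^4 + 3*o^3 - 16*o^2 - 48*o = (o + 4)*(o^3 - o^2 - 12*o) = (o + 3)*(o + 4)*(o^2 - 4*o) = o*(o + 3)*(o + 4)*(o - 4)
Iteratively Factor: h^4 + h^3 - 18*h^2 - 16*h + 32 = (h - 1)*(h^3 + 2*h^2 - 16*h - 32) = (h - 1)*(h + 4)*(h^2 - 2*h - 8) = (h - 1)*(h + 2)*(h + 4)*(h - 4)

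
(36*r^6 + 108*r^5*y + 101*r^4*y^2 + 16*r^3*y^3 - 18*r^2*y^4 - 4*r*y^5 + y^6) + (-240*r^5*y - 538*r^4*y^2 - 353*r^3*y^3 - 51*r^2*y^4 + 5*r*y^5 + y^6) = 36*r^6 - 132*r^5*y - 437*r^4*y^2 - 337*r^3*y^3 - 69*r^2*y^4 + r*y^5 + 2*y^6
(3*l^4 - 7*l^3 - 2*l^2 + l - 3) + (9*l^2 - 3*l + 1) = 3*l^4 - 7*l^3 + 7*l^2 - 2*l - 2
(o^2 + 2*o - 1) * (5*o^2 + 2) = 5*o^4 + 10*o^3 - 3*o^2 + 4*o - 2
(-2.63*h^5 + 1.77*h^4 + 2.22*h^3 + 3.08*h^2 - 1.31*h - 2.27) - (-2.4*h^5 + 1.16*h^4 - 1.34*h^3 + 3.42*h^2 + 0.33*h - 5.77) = -0.23*h^5 + 0.61*h^4 + 3.56*h^3 - 0.34*h^2 - 1.64*h + 3.5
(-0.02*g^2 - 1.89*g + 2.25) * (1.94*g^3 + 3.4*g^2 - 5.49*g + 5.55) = -0.0388*g^5 - 3.7346*g^4 - 1.9512*g^3 + 17.9151*g^2 - 22.842*g + 12.4875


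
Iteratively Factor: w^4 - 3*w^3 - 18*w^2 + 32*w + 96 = (w - 4)*(w^3 + w^2 - 14*w - 24) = (w - 4)*(w + 2)*(w^2 - w - 12) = (w - 4)^2*(w + 2)*(w + 3)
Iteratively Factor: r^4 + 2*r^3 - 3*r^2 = (r)*(r^3 + 2*r^2 - 3*r) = r*(r + 3)*(r^2 - r) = r*(r - 1)*(r + 3)*(r)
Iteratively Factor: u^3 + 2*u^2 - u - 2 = (u + 2)*(u^2 - 1) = (u - 1)*(u + 2)*(u + 1)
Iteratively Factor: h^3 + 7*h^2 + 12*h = (h + 4)*(h^2 + 3*h) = (h + 3)*(h + 4)*(h)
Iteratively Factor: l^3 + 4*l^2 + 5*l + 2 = (l + 1)*(l^2 + 3*l + 2) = (l + 1)*(l + 2)*(l + 1)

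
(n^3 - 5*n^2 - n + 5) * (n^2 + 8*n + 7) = n^5 + 3*n^4 - 34*n^3 - 38*n^2 + 33*n + 35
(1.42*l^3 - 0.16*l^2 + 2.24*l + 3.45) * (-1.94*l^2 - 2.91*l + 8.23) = -2.7548*l^5 - 3.8218*l^4 + 7.8066*l^3 - 14.5282*l^2 + 8.3957*l + 28.3935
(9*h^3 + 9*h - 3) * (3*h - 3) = 27*h^4 - 27*h^3 + 27*h^2 - 36*h + 9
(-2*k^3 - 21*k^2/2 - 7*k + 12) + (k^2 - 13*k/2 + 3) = -2*k^3 - 19*k^2/2 - 27*k/2 + 15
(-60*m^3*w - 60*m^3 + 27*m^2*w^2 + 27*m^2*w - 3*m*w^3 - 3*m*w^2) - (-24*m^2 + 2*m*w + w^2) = -60*m^3*w - 60*m^3 + 27*m^2*w^2 + 27*m^2*w + 24*m^2 - 3*m*w^3 - 3*m*w^2 - 2*m*w - w^2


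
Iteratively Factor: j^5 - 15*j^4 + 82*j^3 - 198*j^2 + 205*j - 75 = (j - 1)*(j^4 - 14*j^3 + 68*j^2 - 130*j + 75) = (j - 5)*(j - 1)*(j^3 - 9*j^2 + 23*j - 15) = (j - 5)*(j - 3)*(j - 1)*(j^2 - 6*j + 5) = (j - 5)*(j - 3)*(j - 1)^2*(j - 5)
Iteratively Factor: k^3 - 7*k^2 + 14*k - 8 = (k - 4)*(k^2 - 3*k + 2) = (k - 4)*(k - 2)*(k - 1)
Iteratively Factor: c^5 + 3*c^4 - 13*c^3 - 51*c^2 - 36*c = (c + 3)*(c^4 - 13*c^2 - 12*c) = (c + 3)^2*(c^3 - 3*c^2 - 4*c) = c*(c + 3)^2*(c^2 - 3*c - 4) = c*(c - 4)*(c + 3)^2*(c + 1)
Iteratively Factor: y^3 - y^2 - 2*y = (y - 2)*(y^2 + y) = (y - 2)*(y + 1)*(y)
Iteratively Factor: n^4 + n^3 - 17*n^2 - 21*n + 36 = (n + 3)*(n^3 - 2*n^2 - 11*n + 12) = (n - 4)*(n + 3)*(n^2 + 2*n - 3) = (n - 4)*(n + 3)^2*(n - 1)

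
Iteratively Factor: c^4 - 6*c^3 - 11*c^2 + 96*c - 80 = (c - 1)*(c^3 - 5*c^2 - 16*c + 80) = (c - 1)*(c + 4)*(c^2 - 9*c + 20) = (c - 5)*(c - 1)*(c + 4)*(c - 4)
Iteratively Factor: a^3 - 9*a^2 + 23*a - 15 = (a - 3)*(a^2 - 6*a + 5) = (a - 5)*(a - 3)*(a - 1)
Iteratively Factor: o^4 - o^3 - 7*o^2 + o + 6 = (o + 1)*(o^3 - 2*o^2 - 5*o + 6) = (o + 1)*(o + 2)*(o^2 - 4*o + 3) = (o - 3)*(o + 1)*(o + 2)*(o - 1)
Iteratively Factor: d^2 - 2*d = (d - 2)*(d)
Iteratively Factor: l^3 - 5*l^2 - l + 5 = (l - 1)*(l^2 - 4*l - 5) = (l - 1)*(l + 1)*(l - 5)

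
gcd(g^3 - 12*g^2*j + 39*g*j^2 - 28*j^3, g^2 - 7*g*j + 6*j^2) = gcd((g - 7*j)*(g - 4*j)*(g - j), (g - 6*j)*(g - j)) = g - j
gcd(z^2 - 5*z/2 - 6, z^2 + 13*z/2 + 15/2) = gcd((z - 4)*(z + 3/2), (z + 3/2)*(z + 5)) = z + 3/2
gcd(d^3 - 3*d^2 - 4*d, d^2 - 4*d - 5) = d + 1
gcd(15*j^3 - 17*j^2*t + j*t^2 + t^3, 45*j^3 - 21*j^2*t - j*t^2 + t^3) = -15*j^2 + 2*j*t + t^2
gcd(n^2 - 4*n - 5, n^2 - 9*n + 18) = 1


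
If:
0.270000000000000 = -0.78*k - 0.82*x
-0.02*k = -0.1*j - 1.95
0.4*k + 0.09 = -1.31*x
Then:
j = -19.58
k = -0.40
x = 0.05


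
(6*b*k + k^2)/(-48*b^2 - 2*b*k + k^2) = -k/(8*b - k)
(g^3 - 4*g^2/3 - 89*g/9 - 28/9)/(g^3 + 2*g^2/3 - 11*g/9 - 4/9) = (3*g^2 - 5*g - 28)/(3*g^2 + g - 4)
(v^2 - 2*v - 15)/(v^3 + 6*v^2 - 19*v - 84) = (v - 5)/(v^2 + 3*v - 28)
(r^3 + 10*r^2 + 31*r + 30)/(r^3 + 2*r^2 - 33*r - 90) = (r + 2)/(r - 6)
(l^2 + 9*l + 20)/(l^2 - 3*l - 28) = (l + 5)/(l - 7)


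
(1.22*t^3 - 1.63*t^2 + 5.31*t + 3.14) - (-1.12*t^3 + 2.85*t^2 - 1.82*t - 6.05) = 2.34*t^3 - 4.48*t^2 + 7.13*t + 9.19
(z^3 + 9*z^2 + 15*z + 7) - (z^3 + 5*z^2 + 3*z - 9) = 4*z^2 + 12*z + 16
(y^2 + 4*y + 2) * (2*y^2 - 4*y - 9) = 2*y^4 + 4*y^3 - 21*y^2 - 44*y - 18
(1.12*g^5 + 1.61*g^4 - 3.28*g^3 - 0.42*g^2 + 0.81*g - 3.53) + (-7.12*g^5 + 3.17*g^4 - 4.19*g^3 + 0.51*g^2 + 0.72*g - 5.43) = -6.0*g^5 + 4.78*g^4 - 7.47*g^3 + 0.09*g^2 + 1.53*g - 8.96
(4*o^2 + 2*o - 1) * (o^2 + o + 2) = 4*o^4 + 6*o^3 + 9*o^2 + 3*o - 2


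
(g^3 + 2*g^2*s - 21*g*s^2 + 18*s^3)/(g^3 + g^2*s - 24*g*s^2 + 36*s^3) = (-g + s)/(-g + 2*s)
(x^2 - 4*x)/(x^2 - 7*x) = (x - 4)/(x - 7)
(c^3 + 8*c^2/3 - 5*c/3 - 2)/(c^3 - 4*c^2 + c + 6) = (c^3 + 8*c^2/3 - 5*c/3 - 2)/(c^3 - 4*c^2 + c + 6)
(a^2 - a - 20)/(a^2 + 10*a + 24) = (a - 5)/(a + 6)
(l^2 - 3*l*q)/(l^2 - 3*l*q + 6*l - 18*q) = l/(l + 6)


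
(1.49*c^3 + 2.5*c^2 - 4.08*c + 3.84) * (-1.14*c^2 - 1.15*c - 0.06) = -1.6986*c^5 - 4.5635*c^4 + 1.6868*c^3 + 0.1644*c^2 - 4.1712*c - 0.2304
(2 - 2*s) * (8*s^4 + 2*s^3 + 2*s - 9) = -16*s^5 + 12*s^4 + 4*s^3 - 4*s^2 + 22*s - 18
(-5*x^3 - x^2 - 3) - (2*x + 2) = -5*x^3 - x^2 - 2*x - 5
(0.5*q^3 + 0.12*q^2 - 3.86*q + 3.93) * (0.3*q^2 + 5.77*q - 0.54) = 0.15*q^5 + 2.921*q^4 - 0.7356*q^3 - 21.158*q^2 + 24.7605*q - 2.1222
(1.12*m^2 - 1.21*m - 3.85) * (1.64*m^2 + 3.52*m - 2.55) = 1.8368*m^4 + 1.958*m^3 - 13.4292*m^2 - 10.4665*m + 9.8175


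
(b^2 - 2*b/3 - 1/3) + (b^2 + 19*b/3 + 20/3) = 2*b^2 + 17*b/3 + 19/3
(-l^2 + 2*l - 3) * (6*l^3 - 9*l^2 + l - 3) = -6*l^5 + 21*l^4 - 37*l^3 + 32*l^2 - 9*l + 9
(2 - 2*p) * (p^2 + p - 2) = -2*p^3 + 6*p - 4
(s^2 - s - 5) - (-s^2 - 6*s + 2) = 2*s^2 + 5*s - 7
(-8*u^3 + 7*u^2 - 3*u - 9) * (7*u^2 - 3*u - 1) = -56*u^5 + 73*u^4 - 34*u^3 - 61*u^2 + 30*u + 9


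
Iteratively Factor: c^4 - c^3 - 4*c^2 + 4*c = (c - 1)*(c^3 - 4*c) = (c - 1)*(c + 2)*(c^2 - 2*c) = (c - 2)*(c - 1)*(c + 2)*(c)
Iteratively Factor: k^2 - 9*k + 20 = (k - 5)*(k - 4)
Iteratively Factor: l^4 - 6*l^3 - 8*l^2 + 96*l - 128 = (l + 4)*(l^3 - 10*l^2 + 32*l - 32) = (l - 4)*(l + 4)*(l^2 - 6*l + 8) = (l - 4)^2*(l + 4)*(l - 2)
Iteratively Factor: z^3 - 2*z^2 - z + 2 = (z - 1)*(z^2 - z - 2) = (z - 1)*(z + 1)*(z - 2)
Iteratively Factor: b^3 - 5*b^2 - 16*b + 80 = (b - 4)*(b^2 - b - 20) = (b - 5)*(b - 4)*(b + 4)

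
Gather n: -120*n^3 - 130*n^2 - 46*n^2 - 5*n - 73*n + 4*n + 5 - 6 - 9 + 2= -120*n^3 - 176*n^2 - 74*n - 8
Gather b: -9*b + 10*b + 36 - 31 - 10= b - 5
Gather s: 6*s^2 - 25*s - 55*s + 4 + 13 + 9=6*s^2 - 80*s + 26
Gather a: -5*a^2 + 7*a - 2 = -5*a^2 + 7*a - 2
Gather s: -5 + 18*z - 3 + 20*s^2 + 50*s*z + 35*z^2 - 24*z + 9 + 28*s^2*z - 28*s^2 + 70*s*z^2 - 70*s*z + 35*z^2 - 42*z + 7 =s^2*(28*z - 8) + s*(70*z^2 - 20*z) + 70*z^2 - 48*z + 8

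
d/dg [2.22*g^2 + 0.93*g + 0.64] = 4.44*g + 0.93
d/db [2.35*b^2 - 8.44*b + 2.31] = 4.7*b - 8.44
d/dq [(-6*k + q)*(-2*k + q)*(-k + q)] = 20*k^2 - 18*k*q + 3*q^2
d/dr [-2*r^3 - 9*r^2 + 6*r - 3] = -6*r^2 - 18*r + 6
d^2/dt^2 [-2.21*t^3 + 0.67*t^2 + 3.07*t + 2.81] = 1.34 - 13.26*t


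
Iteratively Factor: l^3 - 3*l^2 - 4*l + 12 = (l - 2)*(l^2 - l - 6) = (l - 2)*(l + 2)*(l - 3)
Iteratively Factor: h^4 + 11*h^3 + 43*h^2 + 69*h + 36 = (h + 3)*(h^3 + 8*h^2 + 19*h + 12) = (h + 3)*(h + 4)*(h^2 + 4*h + 3) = (h + 3)^2*(h + 4)*(h + 1)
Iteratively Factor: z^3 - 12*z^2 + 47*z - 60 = (z - 3)*(z^2 - 9*z + 20) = (z - 5)*(z - 3)*(z - 4)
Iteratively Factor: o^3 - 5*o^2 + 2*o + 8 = (o - 2)*(o^2 - 3*o - 4) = (o - 2)*(o + 1)*(o - 4)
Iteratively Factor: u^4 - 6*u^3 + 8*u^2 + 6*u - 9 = (u - 3)*(u^3 - 3*u^2 - u + 3) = (u - 3)*(u - 1)*(u^2 - 2*u - 3) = (u - 3)^2*(u - 1)*(u + 1)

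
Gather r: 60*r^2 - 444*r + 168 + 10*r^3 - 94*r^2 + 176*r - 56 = 10*r^3 - 34*r^2 - 268*r + 112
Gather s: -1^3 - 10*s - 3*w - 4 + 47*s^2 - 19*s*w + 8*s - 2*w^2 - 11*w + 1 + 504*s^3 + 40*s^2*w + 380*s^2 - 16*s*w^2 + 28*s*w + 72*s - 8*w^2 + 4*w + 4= 504*s^3 + s^2*(40*w + 427) + s*(-16*w^2 + 9*w + 70) - 10*w^2 - 10*w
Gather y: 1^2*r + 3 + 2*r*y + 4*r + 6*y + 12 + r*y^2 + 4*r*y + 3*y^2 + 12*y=5*r + y^2*(r + 3) + y*(6*r + 18) + 15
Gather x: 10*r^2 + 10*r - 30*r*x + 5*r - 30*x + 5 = 10*r^2 + 15*r + x*(-30*r - 30) + 5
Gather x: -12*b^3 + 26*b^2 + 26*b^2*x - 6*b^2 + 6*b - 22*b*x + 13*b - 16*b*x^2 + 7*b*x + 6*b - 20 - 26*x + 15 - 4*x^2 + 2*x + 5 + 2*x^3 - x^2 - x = -12*b^3 + 20*b^2 + 25*b + 2*x^3 + x^2*(-16*b - 5) + x*(26*b^2 - 15*b - 25)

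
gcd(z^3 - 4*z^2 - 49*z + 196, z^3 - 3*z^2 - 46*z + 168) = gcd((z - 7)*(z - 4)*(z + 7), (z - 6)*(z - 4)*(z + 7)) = z^2 + 3*z - 28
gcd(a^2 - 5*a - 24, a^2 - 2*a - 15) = a + 3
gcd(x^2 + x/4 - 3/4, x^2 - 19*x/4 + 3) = x - 3/4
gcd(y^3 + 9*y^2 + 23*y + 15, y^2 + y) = y + 1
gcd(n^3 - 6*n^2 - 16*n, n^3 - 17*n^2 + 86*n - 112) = n - 8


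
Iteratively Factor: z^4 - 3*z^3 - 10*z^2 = (z)*(z^3 - 3*z^2 - 10*z) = z*(z + 2)*(z^2 - 5*z) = z^2*(z + 2)*(z - 5)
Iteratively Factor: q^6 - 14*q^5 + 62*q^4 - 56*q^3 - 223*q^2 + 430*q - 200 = (q - 1)*(q^5 - 13*q^4 + 49*q^3 - 7*q^2 - 230*q + 200) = (q - 5)*(q - 1)*(q^4 - 8*q^3 + 9*q^2 + 38*q - 40) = (q - 5)*(q - 4)*(q - 1)*(q^3 - 4*q^2 - 7*q + 10) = (q - 5)^2*(q - 4)*(q - 1)*(q^2 + q - 2) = (q - 5)^2*(q - 4)*(q - 1)^2*(q + 2)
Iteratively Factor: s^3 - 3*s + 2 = (s - 1)*(s^2 + s - 2) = (s - 1)^2*(s + 2)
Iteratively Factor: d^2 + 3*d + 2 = (d + 2)*(d + 1)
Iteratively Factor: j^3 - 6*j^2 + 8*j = (j - 2)*(j^2 - 4*j) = j*(j - 2)*(j - 4)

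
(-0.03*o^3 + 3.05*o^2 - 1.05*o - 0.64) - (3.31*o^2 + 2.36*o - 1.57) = -0.03*o^3 - 0.26*o^2 - 3.41*o + 0.93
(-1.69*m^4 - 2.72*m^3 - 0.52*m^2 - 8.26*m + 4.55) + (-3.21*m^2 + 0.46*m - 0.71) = -1.69*m^4 - 2.72*m^3 - 3.73*m^2 - 7.8*m + 3.84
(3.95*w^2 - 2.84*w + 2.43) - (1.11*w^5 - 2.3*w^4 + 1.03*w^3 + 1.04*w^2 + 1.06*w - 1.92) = -1.11*w^5 + 2.3*w^4 - 1.03*w^3 + 2.91*w^2 - 3.9*w + 4.35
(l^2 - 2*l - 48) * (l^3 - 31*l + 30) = l^5 - 2*l^4 - 79*l^3 + 92*l^2 + 1428*l - 1440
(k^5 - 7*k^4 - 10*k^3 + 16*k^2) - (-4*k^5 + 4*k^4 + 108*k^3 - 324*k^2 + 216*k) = 5*k^5 - 11*k^4 - 118*k^3 + 340*k^2 - 216*k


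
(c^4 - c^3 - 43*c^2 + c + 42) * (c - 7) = c^5 - 8*c^4 - 36*c^3 + 302*c^2 + 35*c - 294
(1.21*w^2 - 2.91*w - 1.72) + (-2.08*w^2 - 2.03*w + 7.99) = -0.87*w^2 - 4.94*w + 6.27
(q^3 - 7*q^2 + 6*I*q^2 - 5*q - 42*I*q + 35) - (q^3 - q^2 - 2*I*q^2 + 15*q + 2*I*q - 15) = -6*q^2 + 8*I*q^2 - 20*q - 44*I*q + 50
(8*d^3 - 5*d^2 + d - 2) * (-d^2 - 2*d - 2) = -8*d^5 - 11*d^4 - 7*d^3 + 10*d^2 + 2*d + 4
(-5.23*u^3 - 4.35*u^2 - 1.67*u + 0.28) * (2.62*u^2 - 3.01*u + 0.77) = -13.7026*u^5 + 4.3453*u^4 + 4.691*u^3 + 2.4108*u^2 - 2.1287*u + 0.2156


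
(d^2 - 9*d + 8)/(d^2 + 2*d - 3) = (d - 8)/(d + 3)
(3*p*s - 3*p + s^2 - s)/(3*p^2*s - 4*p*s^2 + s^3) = (3*p*s - 3*p + s^2 - s)/(s*(3*p^2 - 4*p*s + s^2))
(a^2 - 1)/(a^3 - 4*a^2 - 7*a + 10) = (a + 1)/(a^2 - 3*a - 10)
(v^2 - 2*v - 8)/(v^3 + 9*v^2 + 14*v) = (v - 4)/(v*(v + 7))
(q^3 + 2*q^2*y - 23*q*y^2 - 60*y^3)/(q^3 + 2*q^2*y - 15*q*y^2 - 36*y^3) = (-q^2 + q*y + 20*y^2)/(-q^2 + q*y + 12*y^2)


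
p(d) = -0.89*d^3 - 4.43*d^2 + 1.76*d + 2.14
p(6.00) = -339.02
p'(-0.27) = 3.96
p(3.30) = -72.28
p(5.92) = -327.35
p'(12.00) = -489.04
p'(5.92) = -144.27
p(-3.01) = -19.02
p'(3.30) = -56.55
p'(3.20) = -53.93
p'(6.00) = -147.52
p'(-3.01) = 4.24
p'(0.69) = -5.62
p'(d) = -2.67*d^2 - 8.86*d + 1.76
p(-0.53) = 0.10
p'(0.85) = -7.70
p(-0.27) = 1.36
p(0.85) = -0.11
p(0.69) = 0.95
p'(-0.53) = 5.71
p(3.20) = -66.75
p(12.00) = -2152.58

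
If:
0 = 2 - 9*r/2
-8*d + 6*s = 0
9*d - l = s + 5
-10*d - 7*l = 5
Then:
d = 90/191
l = -265/191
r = 4/9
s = 120/191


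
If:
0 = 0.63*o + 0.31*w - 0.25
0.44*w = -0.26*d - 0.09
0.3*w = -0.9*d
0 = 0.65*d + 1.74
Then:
No Solution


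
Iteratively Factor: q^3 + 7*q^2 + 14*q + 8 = (q + 4)*(q^2 + 3*q + 2) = (q + 2)*(q + 4)*(q + 1)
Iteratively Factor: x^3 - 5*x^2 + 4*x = (x)*(x^2 - 5*x + 4) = x*(x - 1)*(x - 4)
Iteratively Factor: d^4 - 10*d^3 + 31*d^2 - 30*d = (d - 2)*(d^3 - 8*d^2 + 15*d) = (d - 5)*(d - 2)*(d^2 - 3*d) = d*(d - 5)*(d - 2)*(d - 3)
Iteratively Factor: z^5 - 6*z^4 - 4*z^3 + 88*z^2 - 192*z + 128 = (z - 4)*(z^4 - 2*z^3 - 12*z^2 + 40*z - 32) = (z - 4)*(z - 2)*(z^3 - 12*z + 16) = (z - 4)*(z - 2)^2*(z^2 + 2*z - 8) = (z - 4)*(z - 2)^3*(z + 4)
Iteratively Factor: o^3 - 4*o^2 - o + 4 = (o - 1)*(o^2 - 3*o - 4) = (o - 4)*(o - 1)*(o + 1)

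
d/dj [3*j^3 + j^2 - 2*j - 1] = 9*j^2 + 2*j - 2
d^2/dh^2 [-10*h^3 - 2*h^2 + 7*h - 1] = -60*h - 4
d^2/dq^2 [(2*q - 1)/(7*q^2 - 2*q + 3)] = 2*((11 - 42*q)*(7*q^2 - 2*q + 3) + 4*(2*q - 1)*(7*q - 1)^2)/(7*q^2 - 2*q + 3)^3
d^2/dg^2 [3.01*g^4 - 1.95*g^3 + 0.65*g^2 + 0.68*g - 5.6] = 36.12*g^2 - 11.7*g + 1.3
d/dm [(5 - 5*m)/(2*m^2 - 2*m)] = 5/(2*m^2)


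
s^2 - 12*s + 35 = (s - 7)*(s - 5)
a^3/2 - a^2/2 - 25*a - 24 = (a/2 + 1/2)*(a - 8)*(a + 6)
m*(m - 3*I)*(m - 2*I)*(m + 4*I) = m^4 - I*m^3 + 14*m^2 - 24*I*m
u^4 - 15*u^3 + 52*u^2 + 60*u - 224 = (u - 8)*(u - 7)*(u - 2)*(u + 2)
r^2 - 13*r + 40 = (r - 8)*(r - 5)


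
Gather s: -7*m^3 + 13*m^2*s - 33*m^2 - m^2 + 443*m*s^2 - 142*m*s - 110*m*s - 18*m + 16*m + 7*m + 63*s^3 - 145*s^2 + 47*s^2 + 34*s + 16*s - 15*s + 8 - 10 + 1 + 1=-7*m^3 - 34*m^2 + 5*m + 63*s^3 + s^2*(443*m - 98) + s*(13*m^2 - 252*m + 35)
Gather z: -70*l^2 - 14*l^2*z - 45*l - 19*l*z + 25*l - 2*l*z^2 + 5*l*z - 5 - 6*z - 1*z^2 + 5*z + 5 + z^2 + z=-70*l^2 - 2*l*z^2 - 20*l + z*(-14*l^2 - 14*l)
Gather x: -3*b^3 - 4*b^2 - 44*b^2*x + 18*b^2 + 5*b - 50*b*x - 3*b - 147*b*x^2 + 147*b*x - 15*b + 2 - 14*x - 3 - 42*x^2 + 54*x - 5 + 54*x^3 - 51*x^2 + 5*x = -3*b^3 + 14*b^2 - 13*b + 54*x^3 + x^2*(-147*b - 93) + x*(-44*b^2 + 97*b + 45) - 6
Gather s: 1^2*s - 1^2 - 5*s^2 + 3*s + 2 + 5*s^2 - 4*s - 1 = 0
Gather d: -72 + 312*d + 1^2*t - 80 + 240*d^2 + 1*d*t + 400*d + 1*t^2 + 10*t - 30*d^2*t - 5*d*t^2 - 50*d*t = d^2*(240 - 30*t) + d*(-5*t^2 - 49*t + 712) + t^2 + 11*t - 152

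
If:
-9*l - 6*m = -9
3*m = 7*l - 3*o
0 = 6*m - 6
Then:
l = 1/3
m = 1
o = -2/9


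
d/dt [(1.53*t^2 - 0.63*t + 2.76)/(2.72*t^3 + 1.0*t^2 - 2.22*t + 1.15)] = (-4.1616*t^4 + 3.4272*t^3 - 25.2882*t^2 - 2.001*t + 5.4027)/(7.3984*t^6 + 5.44*t^5 - 11.0768*t^4 + 1.816*t^3 + 7.2284*t^2 - 5.106*t + 1.3225)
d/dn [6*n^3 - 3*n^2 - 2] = 6*n*(3*n - 1)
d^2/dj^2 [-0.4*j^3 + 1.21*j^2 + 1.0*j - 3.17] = 2.42 - 2.4*j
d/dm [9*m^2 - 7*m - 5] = 18*m - 7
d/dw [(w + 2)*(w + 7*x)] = 2*w + 7*x + 2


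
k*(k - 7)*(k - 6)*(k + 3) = k^4 - 10*k^3 + 3*k^2 + 126*k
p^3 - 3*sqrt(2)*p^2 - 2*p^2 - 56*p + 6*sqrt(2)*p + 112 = (p - 2)*(p - 7*sqrt(2))*(p + 4*sqrt(2))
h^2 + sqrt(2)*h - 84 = (h - 6*sqrt(2))*(h + 7*sqrt(2))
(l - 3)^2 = l^2 - 6*l + 9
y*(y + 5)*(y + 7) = y^3 + 12*y^2 + 35*y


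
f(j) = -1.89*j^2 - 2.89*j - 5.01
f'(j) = -3.78*j - 2.89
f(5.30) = -73.42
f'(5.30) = -22.92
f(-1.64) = -5.35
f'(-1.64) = 3.31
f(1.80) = -16.34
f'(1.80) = -9.69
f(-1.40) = -4.67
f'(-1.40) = 2.40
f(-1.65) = -5.39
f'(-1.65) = 3.35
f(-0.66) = -3.93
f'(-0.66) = -0.40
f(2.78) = -27.65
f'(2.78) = -13.40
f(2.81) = -28.05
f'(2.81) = -13.51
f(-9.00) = -132.09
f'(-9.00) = 31.13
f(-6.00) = -55.71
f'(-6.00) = 19.79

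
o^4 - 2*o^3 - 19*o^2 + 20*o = o*(o - 5)*(o - 1)*(o + 4)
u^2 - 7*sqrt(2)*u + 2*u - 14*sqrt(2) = (u + 2)*(u - 7*sqrt(2))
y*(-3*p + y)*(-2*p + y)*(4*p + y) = 24*p^3*y - 14*p^2*y^2 - p*y^3 + y^4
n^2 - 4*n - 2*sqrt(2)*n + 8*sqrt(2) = (n - 4)*(n - 2*sqrt(2))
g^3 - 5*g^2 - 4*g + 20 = (g - 5)*(g - 2)*(g + 2)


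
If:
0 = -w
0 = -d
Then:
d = 0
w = 0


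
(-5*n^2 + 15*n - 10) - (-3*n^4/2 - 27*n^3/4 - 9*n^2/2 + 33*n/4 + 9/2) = 3*n^4/2 + 27*n^3/4 - n^2/2 + 27*n/4 - 29/2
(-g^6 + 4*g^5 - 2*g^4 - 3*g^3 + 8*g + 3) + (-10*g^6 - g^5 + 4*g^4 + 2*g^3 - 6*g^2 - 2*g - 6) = -11*g^6 + 3*g^5 + 2*g^4 - g^3 - 6*g^2 + 6*g - 3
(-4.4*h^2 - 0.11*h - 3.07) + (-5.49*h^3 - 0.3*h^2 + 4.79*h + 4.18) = -5.49*h^3 - 4.7*h^2 + 4.68*h + 1.11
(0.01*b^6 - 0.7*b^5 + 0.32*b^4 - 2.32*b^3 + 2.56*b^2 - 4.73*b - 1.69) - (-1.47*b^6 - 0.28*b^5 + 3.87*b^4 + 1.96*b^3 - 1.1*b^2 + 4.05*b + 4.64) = 1.48*b^6 - 0.42*b^5 - 3.55*b^4 - 4.28*b^3 + 3.66*b^2 - 8.78*b - 6.33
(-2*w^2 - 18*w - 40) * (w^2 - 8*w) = -2*w^4 - 2*w^3 + 104*w^2 + 320*w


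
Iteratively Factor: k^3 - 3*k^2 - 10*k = (k)*(k^2 - 3*k - 10) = k*(k - 5)*(k + 2)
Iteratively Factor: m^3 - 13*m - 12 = (m - 4)*(m^2 + 4*m + 3) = (m - 4)*(m + 1)*(m + 3)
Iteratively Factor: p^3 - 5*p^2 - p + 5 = (p - 1)*(p^2 - 4*p - 5) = (p - 5)*(p - 1)*(p + 1)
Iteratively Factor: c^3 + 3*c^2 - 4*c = (c)*(c^2 + 3*c - 4) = c*(c - 1)*(c + 4)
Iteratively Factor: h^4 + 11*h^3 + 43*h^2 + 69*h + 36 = (h + 1)*(h^3 + 10*h^2 + 33*h + 36) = (h + 1)*(h + 3)*(h^2 + 7*h + 12) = (h + 1)*(h + 3)^2*(h + 4)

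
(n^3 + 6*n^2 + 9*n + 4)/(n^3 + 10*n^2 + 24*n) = (n^2 + 2*n + 1)/(n*(n + 6))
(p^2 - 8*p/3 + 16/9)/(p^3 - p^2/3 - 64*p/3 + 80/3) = (p - 4/3)/(p^2 + p - 20)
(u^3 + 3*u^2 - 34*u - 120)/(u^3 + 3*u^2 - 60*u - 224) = (u^2 - u - 30)/(u^2 - u - 56)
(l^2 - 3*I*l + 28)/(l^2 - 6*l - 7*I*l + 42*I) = (l + 4*I)/(l - 6)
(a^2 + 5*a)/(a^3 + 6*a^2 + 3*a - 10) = a/(a^2 + a - 2)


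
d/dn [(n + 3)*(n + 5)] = 2*n + 8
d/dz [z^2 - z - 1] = 2*z - 1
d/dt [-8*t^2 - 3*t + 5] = -16*t - 3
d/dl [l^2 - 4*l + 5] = 2*l - 4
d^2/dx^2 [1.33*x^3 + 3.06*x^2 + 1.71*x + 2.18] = 7.98*x + 6.12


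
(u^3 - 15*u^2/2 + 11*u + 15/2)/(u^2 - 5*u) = u - 5/2 - 3/(2*u)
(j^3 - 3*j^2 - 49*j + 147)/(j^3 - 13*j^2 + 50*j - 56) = (j^2 + 4*j - 21)/(j^2 - 6*j + 8)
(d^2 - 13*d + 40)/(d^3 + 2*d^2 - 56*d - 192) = (d - 5)/(d^2 + 10*d + 24)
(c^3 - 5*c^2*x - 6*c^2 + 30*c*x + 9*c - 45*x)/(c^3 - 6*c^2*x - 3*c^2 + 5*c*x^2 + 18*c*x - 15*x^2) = (3 - c)/(-c + x)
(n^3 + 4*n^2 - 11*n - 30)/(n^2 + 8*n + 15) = (n^2 - n - 6)/(n + 3)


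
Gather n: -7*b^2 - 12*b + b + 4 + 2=-7*b^2 - 11*b + 6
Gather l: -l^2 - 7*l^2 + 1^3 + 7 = 8 - 8*l^2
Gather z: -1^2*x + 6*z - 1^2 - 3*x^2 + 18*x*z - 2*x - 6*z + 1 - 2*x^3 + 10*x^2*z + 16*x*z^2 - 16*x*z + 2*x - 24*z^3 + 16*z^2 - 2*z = -2*x^3 - 3*x^2 - x - 24*z^3 + z^2*(16*x + 16) + z*(10*x^2 + 2*x - 2)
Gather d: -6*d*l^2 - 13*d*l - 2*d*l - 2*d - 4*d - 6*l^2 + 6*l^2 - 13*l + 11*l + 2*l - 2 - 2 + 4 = d*(-6*l^2 - 15*l - 6)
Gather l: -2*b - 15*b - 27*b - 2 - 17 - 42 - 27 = -44*b - 88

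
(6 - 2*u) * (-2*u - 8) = 4*u^2 + 4*u - 48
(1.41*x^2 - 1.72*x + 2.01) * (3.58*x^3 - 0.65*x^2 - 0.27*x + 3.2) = 5.0478*x^5 - 7.0741*x^4 + 7.9331*x^3 + 3.6699*x^2 - 6.0467*x + 6.432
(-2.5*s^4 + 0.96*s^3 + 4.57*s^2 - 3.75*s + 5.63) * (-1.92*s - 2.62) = 4.8*s^5 + 4.7068*s^4 - 11.2896*s^3 - 4.7734*s^2 - 0.984599999999999*s - 14.7506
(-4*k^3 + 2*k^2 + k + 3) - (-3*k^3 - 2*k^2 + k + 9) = -k^3 + 4*k^2 - 6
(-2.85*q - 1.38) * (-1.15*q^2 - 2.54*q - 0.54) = 3.2775*q^3 + 8.826*q^2 + 5.0442*q + 0.7452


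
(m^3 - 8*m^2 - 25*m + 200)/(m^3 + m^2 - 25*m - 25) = (m - 8)/(m + 1)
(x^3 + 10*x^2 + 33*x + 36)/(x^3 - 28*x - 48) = (x^2 + 6*x + 9)/(x^2 - 4*x - 12)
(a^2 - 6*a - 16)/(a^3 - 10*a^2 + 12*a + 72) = (a - 8)/(a^2 - 12*a + 36)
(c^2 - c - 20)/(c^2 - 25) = (c + 4)/(c + 5)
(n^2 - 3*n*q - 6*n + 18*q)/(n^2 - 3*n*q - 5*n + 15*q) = (n - 6)/(n - 5)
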